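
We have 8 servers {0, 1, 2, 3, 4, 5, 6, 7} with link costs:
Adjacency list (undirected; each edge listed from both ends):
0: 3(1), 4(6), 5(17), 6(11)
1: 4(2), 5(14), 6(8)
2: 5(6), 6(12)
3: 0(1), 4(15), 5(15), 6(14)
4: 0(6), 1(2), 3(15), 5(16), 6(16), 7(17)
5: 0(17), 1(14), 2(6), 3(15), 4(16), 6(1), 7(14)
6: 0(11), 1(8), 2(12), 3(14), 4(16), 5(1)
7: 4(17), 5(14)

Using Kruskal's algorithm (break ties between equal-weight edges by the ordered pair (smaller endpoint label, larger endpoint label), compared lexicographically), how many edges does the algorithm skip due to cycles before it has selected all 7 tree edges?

4

Sort edges by weight, then run Kruskal:
0-3 (1): add — endpoints in different components.
5-6 (1): add — endpoints in different components.
1-4 (2): add — endpoints in different components.
0-4 (6): add — endpoints in different components.
2-5 (6): add — endpoints in different components.
1-6 (8): add — endpoints in different components.
0-6 (11): skip — 0 and 6 already connected.
2-6 (12): skip — 2 and 6 already connected.
1-5 (14): skip — 1 and 5 already connected.
3-6 (14): skip — 3 and 6 already connected.
5-7 (14): add — endpoints in different components.
Edges rejected before the tree was complete: 4.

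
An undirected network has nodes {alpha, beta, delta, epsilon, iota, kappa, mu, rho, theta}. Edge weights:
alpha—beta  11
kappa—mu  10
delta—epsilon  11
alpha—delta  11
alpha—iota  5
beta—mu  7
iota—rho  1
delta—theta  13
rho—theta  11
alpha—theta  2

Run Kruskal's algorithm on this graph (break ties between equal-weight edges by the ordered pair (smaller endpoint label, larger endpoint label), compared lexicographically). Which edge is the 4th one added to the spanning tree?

beta-mu

Kruskal's algorithm — process edges by increasing weight (ties by edge label):
iota—rho (1): add — endpoints in different components.
alpha—theta (2): add — endpoints in different components.
alpha—iota (5): add — endpoints in different components.
beta—mu (7): add — endpoints in different components.
kappa—mu (10): add — endpoints in different components.
alpha—beta (11): add — endpoints in different components.
alpha—delta (11): add — endpoints in different components.
delta—epsilon (11): add — endpoints in different components.
The 4th edge added is beta—mu.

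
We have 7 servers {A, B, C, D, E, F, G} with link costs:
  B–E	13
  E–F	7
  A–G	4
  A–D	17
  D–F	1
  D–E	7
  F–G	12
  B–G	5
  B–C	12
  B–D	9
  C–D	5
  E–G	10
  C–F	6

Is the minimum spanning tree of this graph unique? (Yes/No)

Kruskal: consider edges lightest-first.
D–F (1): add — endpoints in different components.
A–G (4): add — endpoints in different components.
B–G (5): add — endpoints in different components.
C–D (5): add — endpoints in different components.
C–F (6): skip — C and F already connected.
D–E (7): add — endpoints in different components.
E–F (7): skip — E and F already connected.
B–D (9): add — endpoints in different components.
Non-tree edge E–F has weight 7, equal to the heaviest edge on its tree cycle — swapping gives another MST of the same weight. Not unique.

No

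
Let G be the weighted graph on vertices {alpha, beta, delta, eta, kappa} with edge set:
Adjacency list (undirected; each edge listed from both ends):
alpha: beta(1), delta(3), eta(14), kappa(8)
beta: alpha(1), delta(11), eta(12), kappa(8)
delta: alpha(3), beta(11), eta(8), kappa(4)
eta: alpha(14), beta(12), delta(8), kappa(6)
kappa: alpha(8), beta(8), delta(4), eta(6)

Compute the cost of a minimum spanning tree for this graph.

14

Kruskal's algorithm — process edges by increasing weight (ties by edge label):
alpha–beta (1): add. Components now {kappa} {alpha,beta} {eta} {delta}
alpha–delta (3): add. Components now {kappa} {alpha,beta,delta} {eta}
delta–kappa (4): add. Components now {alpha,beta,delta,kappa} {eta}
eta–kappa (6): add. Components now {alpha,beta,delta,eta,kappa}
MST edges: alpha–beta, alpha–delta, delta–kappa, eta–kappa; total weight 1+3+4+6 = 14.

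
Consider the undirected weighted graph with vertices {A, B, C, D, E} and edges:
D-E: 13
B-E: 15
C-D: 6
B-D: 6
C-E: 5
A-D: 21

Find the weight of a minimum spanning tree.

Prim's algorithm from A:
Step 1: cheapest edge leaving the tree is A-D (21); add D.
Step 2: cheapest edge leaving the tree is B-D (6); add B.
Step 3: cheapest edge leaving the tree is C-D (6); add C.
Step 4: cheapest edge leaving the tree is C-E (5); add E.
MST edges: A-D, B-D, C-D, C-E; total weight 21+6+6+5 = 38.

38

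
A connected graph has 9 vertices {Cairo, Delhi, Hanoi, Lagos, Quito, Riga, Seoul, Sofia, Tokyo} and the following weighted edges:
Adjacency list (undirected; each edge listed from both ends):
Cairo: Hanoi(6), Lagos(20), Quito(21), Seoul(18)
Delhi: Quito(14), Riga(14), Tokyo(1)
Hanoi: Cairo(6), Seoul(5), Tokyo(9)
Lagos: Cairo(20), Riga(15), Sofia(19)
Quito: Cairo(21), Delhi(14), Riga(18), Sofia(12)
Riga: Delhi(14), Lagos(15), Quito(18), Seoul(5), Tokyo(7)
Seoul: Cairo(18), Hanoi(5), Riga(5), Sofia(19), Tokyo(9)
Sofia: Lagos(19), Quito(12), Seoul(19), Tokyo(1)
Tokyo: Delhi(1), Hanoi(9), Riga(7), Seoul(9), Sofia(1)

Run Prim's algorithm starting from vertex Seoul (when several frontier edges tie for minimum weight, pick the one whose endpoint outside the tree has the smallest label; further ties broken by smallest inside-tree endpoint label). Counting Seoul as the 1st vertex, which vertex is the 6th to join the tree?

Prim, starting at Seoul.
Step 1: cheapest edge leaving the tree is Hanoi Seoul (5); add Hanoi.
Step 2: cheapest edge leaving the tree is Riga Seoul (5); add Riga.
Step 3: cheapest edge leaving the tree is Cairo Hanoi (6); add Cairo.
Step 4: cheapest edge leaving the tree is Riga Tokyo (7); add Tokyo.
Step 5: cheapest edge leaving the tree is Delhi Tokyo (1); add Delhi.
Step 6: cheapest edge leaving the tree is Sofia Tokyo (1); add Sofia.
Step 7: cheapest edge leaving the tree is Quito Sofia (12); add Quito.
Step 8: cheapest edge leaving the tree is Lagos Riga (15); add Lagos.
Vertex order: Seoul, Hanoi, Riga, Cairo, Tokyo, Delhi, Sofia, Quito, Lagos. The 6th vertex is Delhi.

Delhi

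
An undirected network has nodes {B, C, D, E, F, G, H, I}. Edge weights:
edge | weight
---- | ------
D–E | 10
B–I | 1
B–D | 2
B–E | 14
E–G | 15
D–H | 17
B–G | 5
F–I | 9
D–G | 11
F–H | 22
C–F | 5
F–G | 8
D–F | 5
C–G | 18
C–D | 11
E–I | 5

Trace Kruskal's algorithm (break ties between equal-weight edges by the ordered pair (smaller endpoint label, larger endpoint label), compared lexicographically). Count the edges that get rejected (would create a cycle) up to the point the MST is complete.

Kruskal's algorithm — process edges by increasing weight (ties by edge label):
B–I (1): add — endpoints in different components.
B–D (2): add — endpoints in different components.
B–G (5): add — endpoints in different components.
C–F (5): add — endpoints in different components.
D–F (5): add — endpoints in different components.
E–I (5): add — endpoints in different components.
F–G (8): skip — F and G already connected.
F–I (9): skip — F and I already connected.
D–E (10): skip — D and E already connected.
C–D (11): skip — C and D already connected.
D–G (11): skip — D and G already connected.
B–E (14): skip — B and E already connected.
E–G (15): skip — E and G already connected.
D–H (17): add — endpoints in different components.
Edges rejected before the tree was complete: 7.

7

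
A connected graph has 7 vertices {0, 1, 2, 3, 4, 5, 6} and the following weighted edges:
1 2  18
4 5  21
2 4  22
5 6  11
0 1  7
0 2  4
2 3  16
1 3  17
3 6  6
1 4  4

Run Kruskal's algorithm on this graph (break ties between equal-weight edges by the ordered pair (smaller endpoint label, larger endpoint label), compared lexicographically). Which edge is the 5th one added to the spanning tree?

5-6

Kruskal's algorithm — process edges by increasing weight (ties by edge label):
0 2 (4): add — endpoints in different components.
1 4 (4): add — endpoints in different components.
3 6 (6): add — endpoints in different components.
0 1 (7): add — endpoints in different components.
5 6 (11): add — endpoints in different components.
2 3 (16): add — endpoints in different components.
The 5th edge added is 5 6.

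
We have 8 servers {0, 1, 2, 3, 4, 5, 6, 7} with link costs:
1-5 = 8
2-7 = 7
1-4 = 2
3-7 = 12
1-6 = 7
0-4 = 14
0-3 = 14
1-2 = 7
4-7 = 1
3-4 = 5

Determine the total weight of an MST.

Sort edges by weight, then run Kruskal:
4-7 (1): add — endpoints in different components.
1-4 (2): add — endpoints in different components.
3-4 (5): add — endpoints in different components.
1-2 (7): add — endpoints in different components.
1-6 (7): add — endpoints in different components.
2-7 (7): skip — 2 and 7 already connected.
1-5 (8): add — endpoints in different components.
3-7 (12): skip — 3 and 7 already connected.
0-3 (14): add — endpoints in different components.
MST edges: 4-7, 1-4, 3-4, 1-2, 1-6, 1-5, 0-3; total weight 1+2+5+7+7+8+14 = 44.

44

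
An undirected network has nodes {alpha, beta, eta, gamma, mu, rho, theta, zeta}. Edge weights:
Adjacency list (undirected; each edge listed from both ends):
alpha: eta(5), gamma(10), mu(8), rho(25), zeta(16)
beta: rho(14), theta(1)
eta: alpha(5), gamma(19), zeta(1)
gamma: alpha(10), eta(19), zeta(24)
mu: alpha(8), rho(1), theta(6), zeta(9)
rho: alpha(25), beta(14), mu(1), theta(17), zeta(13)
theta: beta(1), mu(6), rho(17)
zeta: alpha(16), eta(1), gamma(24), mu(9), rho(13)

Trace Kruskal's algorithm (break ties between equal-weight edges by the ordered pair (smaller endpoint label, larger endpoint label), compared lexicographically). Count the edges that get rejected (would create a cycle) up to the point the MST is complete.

Kruskal's algorithm — process edges by increasing weight (ties by edge label):
beta—theta (1): add — endpoints in different components.
eta—zeta (1): add — endpoints in different components.
mu—rho (1): add — endpoints in different components.
alpha—eta (5): add — endpoints in different components.
mu—theta (6): add — endpoints in different components.
alpha—mu (8): add — endpoints in different components.
mu—zeta (9): skip — zeta and mu already connected.
alpha—gamma (10): add — endpoints in different components.
Edges rejected before the tree was complete: 1.

1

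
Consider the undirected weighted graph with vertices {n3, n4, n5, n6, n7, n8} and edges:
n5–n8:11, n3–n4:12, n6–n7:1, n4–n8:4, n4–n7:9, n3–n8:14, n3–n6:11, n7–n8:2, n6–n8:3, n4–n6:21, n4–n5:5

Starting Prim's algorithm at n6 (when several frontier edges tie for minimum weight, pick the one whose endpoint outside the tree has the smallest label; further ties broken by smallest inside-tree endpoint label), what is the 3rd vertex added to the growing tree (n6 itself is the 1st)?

Prim's algorithm from n6:
Step 1: cheapest edge leaving the tree is n6–n7 (1); add n7.
Step 2: cheapest edge leaving the tree is n7–n8 (2); add n8.
Step 3: cheapest edge leaving the tree is n4–n8 (4); add n4.
Step 4: cheapest edge leaving the tree is n4–n5 (5); add n5.
Step 5: cheapest edge leaving the tree is n3–n6 (11); add n3.
Vertex order: n6, n7, n8, n4, n5, n3. The 3rd vertex is n8.

n8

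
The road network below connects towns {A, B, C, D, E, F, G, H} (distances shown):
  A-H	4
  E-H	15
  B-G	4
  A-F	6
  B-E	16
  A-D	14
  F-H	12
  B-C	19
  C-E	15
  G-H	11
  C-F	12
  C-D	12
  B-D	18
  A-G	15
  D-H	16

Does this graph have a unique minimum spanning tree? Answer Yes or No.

Kruskal's algorithm — process edges by increasing weight (ties by edge label):
A-H (4): add — endpoints in different components.
B-G (4): add — endpoints in different components.
A-F (6): add — endpoints in different components.
G-H (11): add — endpoints in different components.
C-D (12): add — endpoints in different components.
C-F (12): add — endpoints in different components.
F-H (12): skip — F and H already connected.
A-D (14): skip — A and D already connected.
A-G (15): skip — A and G already connected.
C-E (15): add — endpoints in different components.
Non-tree edge E-H has weight 15, equal to the heaviest edge on its tree cycle — swapping gives another MST of the same weight. Not unique.

No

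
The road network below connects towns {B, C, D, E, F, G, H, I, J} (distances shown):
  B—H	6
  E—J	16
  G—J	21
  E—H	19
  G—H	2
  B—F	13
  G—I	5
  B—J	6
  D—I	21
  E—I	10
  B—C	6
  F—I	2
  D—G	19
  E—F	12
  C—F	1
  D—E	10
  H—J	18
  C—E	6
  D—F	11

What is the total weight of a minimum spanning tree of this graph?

Prim's algorithm from I:
Step 1: cheapest edge leaving the tree is F—I (2); add F.
Step 2: cheapest edge leaving the tree is C—F (1); add C.
Step 3: cheapest edge leaving the tree is G—I (5); add G.
Step 4: cheapest edge leaving the tree is G—H (2); add H.
Step 5: cheapest edge leaving the tree is B—C (6); add B.
Step 6: cheapest edge leaving the tree is C—E (6); add E.
Step 7: cheapest edge leaving the tree is B—J (6); add J.
Step 8: cheapest edge leaving the tree is D—E (10); add D.
MST edges: F—I, C—F, G—I, G—H, B—C, C—E, B—J, D—E; total weight 2+1+5+2+6+6+6+10 = 38.

38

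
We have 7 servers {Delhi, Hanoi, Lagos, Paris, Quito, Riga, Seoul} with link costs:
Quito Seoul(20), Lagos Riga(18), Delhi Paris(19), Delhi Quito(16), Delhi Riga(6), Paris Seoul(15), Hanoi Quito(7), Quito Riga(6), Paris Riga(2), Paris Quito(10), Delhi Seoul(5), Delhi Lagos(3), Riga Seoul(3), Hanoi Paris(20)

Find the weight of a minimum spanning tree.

Prim, starting at Riga.
Step 1: cheapest edge leaving the tree is Paris Riga (2); add Paris.
Step 2: cheapest edge leaving the tree is Riga Seoul (3); add Seoul.
Step 3: cheapest edge leaving the tree is Delhi Seoul (5); add Delhi.
Step 4: cheapest edge leaving the tree is Delhi Lagos (3); add Lagos.
Step 5: cheapest edge leaving the tree is Quito Riga (6); add Quito.
Step 6: cheapest edge leaving the tree is Hanoi Quito (7); add Hanoi.
MST edges: Paris Riga, Riga Seoul, Delhi Seoul, Delhi Lagos, Quito Riga, Hanoi Quito; total weight 2+3+5+3+6+7 = 26.

26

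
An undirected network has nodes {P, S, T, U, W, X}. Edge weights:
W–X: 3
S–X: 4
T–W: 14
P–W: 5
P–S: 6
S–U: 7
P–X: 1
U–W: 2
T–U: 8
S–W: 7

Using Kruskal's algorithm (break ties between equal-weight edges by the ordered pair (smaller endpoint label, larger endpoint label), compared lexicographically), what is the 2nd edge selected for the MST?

U-W

Kruskal's algorithm — process edges by increasing weight (ties by edge label):
P–X (1): add. Components now {P,X} {S} {U} {T} {W}
U–W (2): add. Components now {P,X} {S} {U,W} {T}
W–X (3): add. Components now {P,U,W,X} {S} {T}
S–X (4): add. Components now {P,S,U,W,X} {T}
P–W (5): skip — P and W already connected.
P–S (6): skip — S and P already connected.
S–U (7): skip — S and U already connected.
S–W (7): skip — S and W already connected.
T–U (8): add. Components now {P,S,T,U,W,X}
The 2nd edge added is U–W.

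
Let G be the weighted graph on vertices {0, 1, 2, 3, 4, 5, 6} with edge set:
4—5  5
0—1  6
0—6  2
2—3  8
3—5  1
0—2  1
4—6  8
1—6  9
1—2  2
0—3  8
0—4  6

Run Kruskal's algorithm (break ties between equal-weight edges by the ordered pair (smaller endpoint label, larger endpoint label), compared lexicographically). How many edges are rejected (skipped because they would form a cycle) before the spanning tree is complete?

1

Sort edges by weight, then run Kruskal:
0—2 (1): add — endpoints in different components.
3—5 (1): add — endpoints in different components.
0—6 (2): add — endpoints in different components.
1—2 (2): add — endpoints in different components.
4—5 (5): add — endpoints in different components.
0—1 (6): skip — 0 and 1 already connected.
0—4 (6): add — endpoints in different components.
Edges rejected before the tree was complete: 1.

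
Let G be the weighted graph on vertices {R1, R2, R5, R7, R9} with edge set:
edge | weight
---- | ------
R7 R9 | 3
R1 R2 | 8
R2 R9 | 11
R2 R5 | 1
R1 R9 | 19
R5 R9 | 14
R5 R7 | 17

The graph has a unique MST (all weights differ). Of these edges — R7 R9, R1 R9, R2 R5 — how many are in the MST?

2

Kruskal: consider edges lightest-first.
R2 R5 (1): add — endpoints in different components.
R7 R9 (3): add — endpoints in different components.
R1 R2 (8): add — endpoints in different components.
R2 R9 (11): add — endpoints in different components.
MST edge set: {R2 R5, R7 R9, R1 R2, R2 R9}.
Of the listed edges, {R7 R9, R2 R5} are in the MST → 2.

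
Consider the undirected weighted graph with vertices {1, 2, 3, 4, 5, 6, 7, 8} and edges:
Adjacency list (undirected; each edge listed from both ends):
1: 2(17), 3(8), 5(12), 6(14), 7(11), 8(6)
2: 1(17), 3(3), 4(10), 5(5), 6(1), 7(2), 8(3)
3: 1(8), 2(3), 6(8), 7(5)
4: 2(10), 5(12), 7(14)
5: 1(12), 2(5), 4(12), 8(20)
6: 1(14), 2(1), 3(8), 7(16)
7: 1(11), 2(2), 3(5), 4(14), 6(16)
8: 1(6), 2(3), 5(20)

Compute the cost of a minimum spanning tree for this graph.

30

Prim, starting at 7.
Step 1: cheapest edge leaving the tree is 2 7 (2); add 2.
Step 2: cheapest edge leaving the tree is 2 6 (1); add 6.
Step 3: cheapest edge leaving the tree is 2 3 (3); add 3.
Step 4: cheapest edge leaving the tree is 2 8 (3); add 8.
Step 5: cheapest edge leaving the tree is 2 5 (5); add 5.
Step 6: cheapest edge leaving the tree is 1 8 (6); add 1.
Step 7: cheapest edge leaving the tree is 2 4 (10); add 4.
MST edges: 2 7, 2 6, 2 3, 2 8, 2 5, 1 8, 2 4; total weight 2+1+3+3+5+6+10 = 30.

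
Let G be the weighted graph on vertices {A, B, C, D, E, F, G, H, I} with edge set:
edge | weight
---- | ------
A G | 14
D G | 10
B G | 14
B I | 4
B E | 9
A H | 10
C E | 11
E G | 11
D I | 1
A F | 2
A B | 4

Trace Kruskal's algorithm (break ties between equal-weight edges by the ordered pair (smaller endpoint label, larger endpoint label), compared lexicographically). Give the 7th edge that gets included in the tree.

Sort edges by weight, then run Kruskal:
D I (1): add — endpoints in different components.
A F (2): add — endpoints in different components.
A B (4): add — endpoints in different components.
B I (4): add — endpoints in different components.
B E (9): add — endpoints in different components.
A H (10): add — endpoints in different components.
D G (10): add — endpoints in different components.
C E (11): add — endpoints in different components.
The 7th edge added is D G.

D-G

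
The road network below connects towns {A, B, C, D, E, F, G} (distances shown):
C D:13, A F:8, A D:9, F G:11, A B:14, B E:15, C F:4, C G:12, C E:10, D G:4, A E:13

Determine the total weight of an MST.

Prim's algorithm from G:
Step 1: cheapest edge leaving the tree is D G (4); add D.
Step 2: cheapest edge leaving the tree is A D (9); add A.
Step 3: cheapest edge leaving the tree is A F (8); add F.
Step 4: cheapest edge leaving the tree is C F (4); add C.
Step 5: cheapest edge leaving the tree is C E (10); add E.
Step 6: cheapest edge leaving the tree is A B (14); add B.
MST edges: D G, A D, A F, C F, C E, A B; total weight 4+9+8+4+10+14 = 49.

49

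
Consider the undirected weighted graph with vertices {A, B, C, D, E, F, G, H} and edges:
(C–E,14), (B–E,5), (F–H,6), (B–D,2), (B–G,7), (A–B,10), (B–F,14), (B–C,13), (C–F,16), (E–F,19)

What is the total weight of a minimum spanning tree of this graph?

57

Grow the tree from H using Prim:
Step 1: frontier [F–H 6] → take F–H (6); add F.
Step 2: frontier [B–F 14, C–F 16, E–F 19] → take B–F (14); add B.
Step 3: frontier [B–D 2, B–E 5, B–G 7, A–B 10, B–C 13, C–F 16, E–F 19] → take B–D (2); add D.
Step 4: frontier [B–E 5, B–G 7, A–B 10, B–C 13, C–F 16, E–F 19] → take B–E (5); add E.
Step 5: frontier [B–G 7, A–B 10, B–C 13, C–E 14, C–F 16] → take B–G (7); add G.
Step 6: frontier [A–B 10, B–C 13, C–E 14, C–F 16] → take A–B (10); add A.
Step 7: frontier [B–C 13, C–E 14, C–F 16] → take B–C (13); add C.
MST edges: F–H, B–F, B–D, B–E, B–G, A–B, B–C; total weight 6+14+2+5+7+10+13 = 57.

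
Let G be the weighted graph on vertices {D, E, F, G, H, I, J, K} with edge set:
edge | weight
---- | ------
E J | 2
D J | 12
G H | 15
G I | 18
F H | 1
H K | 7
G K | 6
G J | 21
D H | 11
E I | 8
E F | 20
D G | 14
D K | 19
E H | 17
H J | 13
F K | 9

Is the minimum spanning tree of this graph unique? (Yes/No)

Kruskal: consider edges lightest-first.
F H (1): add — endpoints in different components.
E J (2): add — endpoints in different components.
G K (6): add — endpoints in different components.
H K (7): add — endpoints in different components.
E I (8): add — endpoints in different components.
F K (9): skip — F and K already connected.
D H (11): add — endpoints in different components.
D J (12): add — endpoints in different components.
Every non-tree edge has weight strictly greater than the heaviest edge on the tree path between its endpoints, so the MST is unique.

Yes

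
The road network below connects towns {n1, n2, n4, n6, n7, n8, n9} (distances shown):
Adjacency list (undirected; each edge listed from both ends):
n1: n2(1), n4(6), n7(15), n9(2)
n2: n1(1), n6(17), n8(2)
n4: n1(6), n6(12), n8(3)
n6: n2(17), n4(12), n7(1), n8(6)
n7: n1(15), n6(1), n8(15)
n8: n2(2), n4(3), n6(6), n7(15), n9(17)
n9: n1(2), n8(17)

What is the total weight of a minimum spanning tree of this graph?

15

Kruskal's algorithm — process edges by increasing weight (ties by edge label):
n1–n2 (1): add — endpoints in different components.
n6–n7 (1): add — endpoints in different components.
n1–n9 (2): add — endpoints in different components.
n2–n8 (2): add — endpoints in different components.
n4–n8 (3): add — endpoints in different components.
n1–n4 (6): skip — n1 and n4 already connected.
n6–n8 (6): add — endpoints in different components.
MST edges: n1–n2, n6–n7, n1–n9, n2–n8, n4–n8, n6–n8; total weight 1+1+2+2+3+6 = 15.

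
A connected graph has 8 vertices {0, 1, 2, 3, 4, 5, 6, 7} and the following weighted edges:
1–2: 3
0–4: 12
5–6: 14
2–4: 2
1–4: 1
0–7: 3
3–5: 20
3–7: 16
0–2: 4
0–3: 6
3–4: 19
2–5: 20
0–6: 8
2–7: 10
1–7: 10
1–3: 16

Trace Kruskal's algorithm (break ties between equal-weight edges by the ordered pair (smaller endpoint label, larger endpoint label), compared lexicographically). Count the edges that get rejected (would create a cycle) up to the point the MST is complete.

Kruskal: consider edges lightest-first.
1–4 (1): add — endpoints in different components.
2–4 (2): add — endpoints in different components.
0–7 (3): add — endpoints in different components.
1–2 (3): skip — 1 and 2 already connected.
0–2 (4): add — endpoints in different components.
0–3 (6): add — endpoints in different components.
0–6 (8): add — endpoints in different components.
1–7 (10): skip — 1 and 7 already connected.
2–7 (10): skip — 2 and 7 already connected.
0–4 (12): skip — 0 and 4 already connected.
5–6 (14): add — endpoints in different components.
Edges rejected before the tree was complete: 4.

4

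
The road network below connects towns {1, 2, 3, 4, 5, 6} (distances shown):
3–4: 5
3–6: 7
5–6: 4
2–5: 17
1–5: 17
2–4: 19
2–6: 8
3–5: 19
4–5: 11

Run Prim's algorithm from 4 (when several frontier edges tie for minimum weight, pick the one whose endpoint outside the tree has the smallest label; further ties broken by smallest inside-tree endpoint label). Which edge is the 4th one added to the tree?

Prim's algorithm from 4:
Step 1: cheapest edge leaving the tree is 3–4 (5); add 3.
Step 2: cheapest edge leaving the tree is 3–6 (7); add 6.
Step 3: cheapest edge leaving the tree is 5–6 (4); add 5.
Step 4: cheapest edge leaving the tree is 2–6 (8); add 2.
Step 5: cheapest edge leaving the tree is 1–5 (17); add 1.
The 4th edge added is 2–6.

2-6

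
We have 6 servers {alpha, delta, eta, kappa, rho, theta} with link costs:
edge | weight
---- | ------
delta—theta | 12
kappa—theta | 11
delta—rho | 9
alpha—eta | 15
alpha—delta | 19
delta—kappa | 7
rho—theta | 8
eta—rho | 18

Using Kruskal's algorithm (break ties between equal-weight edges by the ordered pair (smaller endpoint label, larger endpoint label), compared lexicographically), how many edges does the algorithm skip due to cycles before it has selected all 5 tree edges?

2

Kruskal: consider edges lightest-first.
delta—kappa (7): add — endpoints in different components.
rho—theta (8): add — endpoints in different components.
delta—rho (9): add — endpoints in different components.
kappa—theta (11): skip — kappa and theta already connected.
delta—theta (12): skip — delta and theta already connected.
alpha—eta (15): add — endpoints in different components.
eta—rho (18): add — endpoints in different components.
Edges rejected before the tree was complete: 2.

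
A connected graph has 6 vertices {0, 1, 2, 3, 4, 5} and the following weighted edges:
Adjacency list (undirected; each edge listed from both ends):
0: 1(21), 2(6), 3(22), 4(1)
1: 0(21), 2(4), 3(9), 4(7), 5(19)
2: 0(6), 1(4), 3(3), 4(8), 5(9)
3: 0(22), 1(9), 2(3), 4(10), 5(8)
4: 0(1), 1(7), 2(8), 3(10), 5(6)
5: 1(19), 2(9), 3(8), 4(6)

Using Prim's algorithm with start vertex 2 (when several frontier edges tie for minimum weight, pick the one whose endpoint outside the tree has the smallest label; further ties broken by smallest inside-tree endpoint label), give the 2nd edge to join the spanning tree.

Prim's algorithm from 2:
Step 1: cheapest edge leaving the tree is 2-3 (3); add 3.
Step 2: cheapest edge leaving the tree is 1-2 (4); add 1.
Step 3: cheapest edge leaving the tree is 0-2 (6); add 0.
Step 4: cheapest edge leaving the tree is 0-4 (1); add 4.
Step 5: cheapest edge leaving the tree is 4-5 (6); add 5.
The 2nd edge added is 1-2.

1-2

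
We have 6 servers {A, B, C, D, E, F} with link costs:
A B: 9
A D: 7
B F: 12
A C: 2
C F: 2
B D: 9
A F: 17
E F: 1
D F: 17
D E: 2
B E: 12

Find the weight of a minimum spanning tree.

16

Kruskal: consider edges lightest-first.
E F (1): add. Components now {A} {B} {C} {D} {E,F}
A C (2): add. Components now {A,C} {B} {D} {E,F}
C F (2): add. Components now {A,C,E,F} {B} {D}
D E (2): add. Components now {A,C,D,E,F} {B}
A D (7): skip — A and D already connected.
A B (9): add. Components now {A,B,C,D,E,F}
MST edges: E F, A C, C F, D E, A B; total weight 1+2+2+2+9 = 16.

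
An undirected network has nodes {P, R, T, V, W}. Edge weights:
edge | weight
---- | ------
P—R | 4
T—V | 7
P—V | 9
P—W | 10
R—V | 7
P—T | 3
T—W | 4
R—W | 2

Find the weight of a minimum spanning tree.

Kruskal's algorithm — process edges by increasing weight (ties by edge label):
R—W (2): add. Components now {P} {R,W} {T} {V}
P—T (3): add. Components now {P,T} {R,W} {V}
P—R (4): add. Components now {P,R,T,W} {V}
T—W (4): skip — W and T already connected.
R—V (7): add. Components now {P,R,T,V,W}
MST edges: R—W, P—T, P—R, R—V; total weight 2+3+4+7 = 16.

16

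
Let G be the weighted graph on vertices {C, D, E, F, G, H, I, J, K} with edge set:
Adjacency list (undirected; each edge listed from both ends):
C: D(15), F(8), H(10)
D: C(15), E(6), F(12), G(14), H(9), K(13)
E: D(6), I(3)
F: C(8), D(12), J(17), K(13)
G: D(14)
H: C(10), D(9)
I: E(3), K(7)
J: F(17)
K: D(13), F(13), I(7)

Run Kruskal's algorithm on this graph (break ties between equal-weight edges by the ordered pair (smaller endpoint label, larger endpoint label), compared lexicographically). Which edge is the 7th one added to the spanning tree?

D-G

Kruskal: consider edges lightest-first.
E-I (3): add — endpoints in different components.
D-E (6): add — endpoints in different components.
I-K (7): add — endpoints in different components.
C-F (8): add — endpoints in different components.
D-H (9): add — endpoints in different components.
C-H (10): add — endpoints in different components.
D-F (12): skip — D and F already connected.
D-K (13): skip — D and K already connected.
F-K (13): skip — F and K already connected.
D-G (14): add — endpoints in different components.
C-D (15): skip — C and D already connected.
F-J (17): add — endpoints in different components.
The 7th edge added is D-G.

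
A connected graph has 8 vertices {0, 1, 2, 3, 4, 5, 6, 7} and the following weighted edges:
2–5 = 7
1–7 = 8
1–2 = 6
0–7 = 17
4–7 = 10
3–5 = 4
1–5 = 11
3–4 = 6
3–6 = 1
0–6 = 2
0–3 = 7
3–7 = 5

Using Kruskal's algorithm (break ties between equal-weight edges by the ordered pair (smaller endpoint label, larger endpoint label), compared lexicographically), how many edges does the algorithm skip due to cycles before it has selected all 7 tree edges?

1

Kruskal: consider edges lightest-first.
3–6 (1): add — endpoints in different components.
0–6 (2): add — endpoints in different components.
3–5 (4): add — endpoints in different components.
3–7 (5): add — endpoints in different components.
1–2 (6): add — endpoints in different components.
3–4 (6): add — endpoints in different components.
0–3 (7): skip — 0 and 3 already connected.
2–5 (7): add — endpoints in different components.
Edges rejected before the tree was complete: 1.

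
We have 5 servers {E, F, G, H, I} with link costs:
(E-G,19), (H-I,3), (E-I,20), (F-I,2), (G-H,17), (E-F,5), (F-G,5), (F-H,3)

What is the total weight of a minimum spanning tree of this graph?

Prim's algorithm from I:
Step 1: frontier [F-I 2, H-I 3, E-I 20] → take F-I (2); add F.
Step 2: frontier [F-H 3, E-F 5, F-G 5, H-I 3, E-I 20] → take F-H (3); add H.
Step 3: frontier [E-F 5, F-G 5, G-H 17, E-I 20] → take E-F (5); add E.
Step 4: frontier [E-G 19, F-G 5, G-H 17] → take F-G (5); add G.
MST edges: F-I, F-H, E-F, F-G; total weight 2+3+5+5 = 15.

15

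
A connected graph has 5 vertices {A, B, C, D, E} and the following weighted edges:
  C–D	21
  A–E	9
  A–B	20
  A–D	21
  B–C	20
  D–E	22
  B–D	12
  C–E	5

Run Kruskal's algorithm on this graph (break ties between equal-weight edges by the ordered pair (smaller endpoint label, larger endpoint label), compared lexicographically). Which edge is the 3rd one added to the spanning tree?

Kruskal's algorithm — process edges by increasing weight (ties by edge label):
C–E (5): add. Components now {A} {B} {C,E} {D}
A–E (9): add. Components now {A,C,E} {B} {D}
B–D (12): add. Components now {A,C,E} {B,D}
A–B (20): add. Components now {A,B,C,D,E}
The 3rd edge added is B–D.

B-D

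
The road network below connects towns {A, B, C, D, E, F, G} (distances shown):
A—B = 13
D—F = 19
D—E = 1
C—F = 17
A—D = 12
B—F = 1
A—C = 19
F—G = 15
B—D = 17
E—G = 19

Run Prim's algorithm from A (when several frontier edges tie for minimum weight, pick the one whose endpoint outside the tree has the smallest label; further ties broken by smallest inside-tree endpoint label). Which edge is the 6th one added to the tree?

C-F

Prim, starting at A.
Step 1: frontier [A—D 12, A—B 13, A—C 19] → take A—D (12); add D.
Step 2: frontier [A—B 13, A—C 19, D—E 1, B—D 17, D—F 19] → take D—E (1); add E.
Step 3: frontier [A—B 13, A—C 19, B—D 17, D—F 19, E—G 19] → take A—B (13); add B.
Step 4: frontier [A—C 19, B—F 1, D—F 19, E—G 19] → take B—F (1); add F.
Step 5: frontier [A—C 19, E—G 19, F—G 15, C—F 17] → take F—G (15); add G.
Step 6: frontier [A—C 19, C—F 17] → take C—F (17); add C.
The 6th edge added is C—F.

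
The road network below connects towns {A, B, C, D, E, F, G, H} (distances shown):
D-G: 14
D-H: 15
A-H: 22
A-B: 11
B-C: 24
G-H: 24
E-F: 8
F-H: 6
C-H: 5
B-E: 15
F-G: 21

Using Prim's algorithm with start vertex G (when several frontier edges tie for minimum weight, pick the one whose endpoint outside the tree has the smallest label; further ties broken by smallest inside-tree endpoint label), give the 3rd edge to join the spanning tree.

Grow the tree from G using Prim:
Step 1: frontier [D-G 14, F-G 21, G-H 24] → take D-G (14); add D.
Step 2: frontier [D-H 15, F-G 21, G-H 24] → take D-H (15); add H.
Step 3: frontier [F-G 21, C-H 5, F-H 6, A-H 22] → take C-H (5); add C.
Step 4: frontier [B-C 24, F-G 21, F-H 6, A-H 22] → take F-H (6); add F.
Step 5: frontier [B-C 24, E-F 8, A-H 22] → take E-F (8); add E.
Step 6: frontier [B-C 24, B-E 15, A-H 22] → take B-E (15); add B.
Step 7: frontier [A-B 11, A-H 22] → take A-B (11); add A.
The 3rd edge added is C-H.

C-H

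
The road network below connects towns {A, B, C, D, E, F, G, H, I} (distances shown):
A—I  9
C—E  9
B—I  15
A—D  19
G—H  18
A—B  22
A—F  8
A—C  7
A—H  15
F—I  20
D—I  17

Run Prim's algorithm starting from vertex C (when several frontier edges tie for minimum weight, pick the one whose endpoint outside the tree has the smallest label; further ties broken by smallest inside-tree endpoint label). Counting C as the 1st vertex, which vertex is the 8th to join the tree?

Grow the tree from C using Prim:
Step 1: frontier [A—C 7, C—E 9] → take A—C (7); add A.
Step 2: frontier [A—F 8, A—I 9, A—H 15, A—D 19, A—B 22, C—E 9] → take A—F (8); add F.
Step 3: frontier [A—I 9, A—H 15, A—D 19, A—B 22, C—E 9, F—I 20] → take C—E (9); add E.
Step 4: frontier [A—I 9, A—H 15, A—D 19, A—B 22, F—I 20] → take A—I (9); add I.
Step 5: frontier [A—H 15, A—D 19, A—B 22, B—I 15, D—I 17] → take B—I (15); add B.
Step 6: frontier [A—H 15, A—D 19, D—I 17] → take A—H (15); add H.
Step 7: frontier [A—D 19, G—H 18, D—I 17] → take D—I (17); add D.
Step 8: frontier [G—H 18] → take G—H (18); add G.
Vertex order: C, A, F, E, I, B, H, D, G. The 8th vertex is D.

D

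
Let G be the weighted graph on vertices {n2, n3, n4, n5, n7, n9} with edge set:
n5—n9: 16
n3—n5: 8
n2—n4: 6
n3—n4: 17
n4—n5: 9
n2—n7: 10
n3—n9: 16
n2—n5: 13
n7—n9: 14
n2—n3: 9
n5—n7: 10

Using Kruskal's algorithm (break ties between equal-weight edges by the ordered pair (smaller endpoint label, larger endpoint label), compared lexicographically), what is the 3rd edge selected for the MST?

n2-n3

Kruskal's algorithm — process edges by increasing weight (ties by edge label):
n2—n4 (6): add. Components now {n3} {n2,n4} {n5} {n7} {n9}
n3—n5 (8): add. Components now {n3,n5} {n2,n4} {n7} {n9}
n2—n3 (9): add. Components now {n2,n3,n4,n5} {n7} {n9}
n4—n5 (9): skip — n4 and n5 already connected.
n2—n7 (10): add. Components now {n2,n3,n4,n5,n7} {n9}
n5—n7 (10): skip — n5 and n7 already connected.
n2—n5 (13): skip — n5 and n2 already connected.
n7—n9 (14): add. Components now {n2,n3,n4,n5,n7,n9}
The 3rd edge added is n2—n3.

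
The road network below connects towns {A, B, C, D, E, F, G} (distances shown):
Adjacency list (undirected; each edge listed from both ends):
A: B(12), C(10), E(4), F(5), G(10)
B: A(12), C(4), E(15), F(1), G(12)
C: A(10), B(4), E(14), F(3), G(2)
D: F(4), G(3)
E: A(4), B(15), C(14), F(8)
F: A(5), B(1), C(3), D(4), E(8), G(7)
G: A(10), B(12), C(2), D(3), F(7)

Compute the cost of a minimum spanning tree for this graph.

18

Prim's algorithm from G:
Step 1: cheapest edge leaving the tree is C–G (2); add C.
Step 2: cheapest edge leaving the tree is D–G (3); add D.
Step 3: cheapest edge leaving the tree is C–F (3); add F.
Step 4: cheapest edge leaving the tree is B–F (1); add B.
Step 5: cheapest edge leaving the tree is A–F (5); add A.
Step 6: cheapest edge leaving the tree is A–E (4); add E.
MST edges: C–G, D–G, C–F, B–F, A–F, A–E; total weight 2+3+3+1+5+4 = 18.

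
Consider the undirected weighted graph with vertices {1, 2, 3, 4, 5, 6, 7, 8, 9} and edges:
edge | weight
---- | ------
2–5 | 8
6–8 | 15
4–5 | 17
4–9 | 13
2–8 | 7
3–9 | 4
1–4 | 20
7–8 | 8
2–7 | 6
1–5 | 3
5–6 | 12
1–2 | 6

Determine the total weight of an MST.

68

Sort edges by weight, then run Kruskal:
1–5 (3): add — endpoints in different components.
3–9 (4): add — endpoints in different components.
1–2 (6): add — endpoints in different components.
2–7 (6): add — endpoints in different components.
2–8 (7): add — endpoints in different components.
2–5 (8): skip — 2 and 5 already connected.
7–8 (8): skip — 7 and 8 already connected.
5–6 (12): add — endpoints in different components.
4–9 (13): add — endpoints in different components.
6–8 (15): skip — 6 and 8 already connected.
4–5 (17): add — endpoints in different components.
MST edges: 1–5, 3–9, 1–2, 2–7, 2–8, 5–6, 4–9, 4–5; total weight 3+4+6+6+7+12+13+17 = 68.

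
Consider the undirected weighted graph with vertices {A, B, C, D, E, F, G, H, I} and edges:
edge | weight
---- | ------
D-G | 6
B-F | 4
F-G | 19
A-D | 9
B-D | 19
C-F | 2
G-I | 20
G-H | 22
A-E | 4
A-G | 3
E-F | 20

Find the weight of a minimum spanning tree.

80

Kruskal's algorithm — process edges by increasing weight (ties by edge label):
C-F (2): add — endpoints in different components.
A-G (3): add — endpoints in different components.
A-E (4): add — endpoints in different components.
B-F (4): add — endpoints in different components.
D-G (6): add — endpoints in different components.
A-D (9): skip — A and D already connected.
B-D (19): add — endpoints in different components.
F-G (19): skip — F and G already connected.
E-F (20): skip — E and F already connected.
G-I (20): add — endpoints in different components.
G-H (22): add — endpoints in different components.
MST edges: C-F, A-G, A-E, B-F, D-G, B-D, G-I, G-H; total weight 2+3+4+4+6+19+20+22 = 80.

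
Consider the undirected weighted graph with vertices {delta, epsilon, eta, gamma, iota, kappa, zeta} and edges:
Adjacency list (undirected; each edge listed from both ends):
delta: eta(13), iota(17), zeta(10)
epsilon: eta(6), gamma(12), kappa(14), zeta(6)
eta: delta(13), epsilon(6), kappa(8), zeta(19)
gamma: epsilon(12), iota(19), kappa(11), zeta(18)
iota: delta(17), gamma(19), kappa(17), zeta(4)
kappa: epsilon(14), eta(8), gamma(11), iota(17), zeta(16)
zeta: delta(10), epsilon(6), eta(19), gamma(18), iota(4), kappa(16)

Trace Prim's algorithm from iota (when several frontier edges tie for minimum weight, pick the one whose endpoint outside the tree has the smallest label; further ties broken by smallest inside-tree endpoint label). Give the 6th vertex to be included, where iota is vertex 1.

Prim, starting at iota.
Step 1: cheapest edge leaving the tree is iota–zeta (4); add zeta.
Step 2: cheapest edge leaving the tree is epsilon–zeta (6); add epsilon.
Step 3: cheapest edge leaving the tree is epsilon–eta (6); add eta.
Step 4: cheapest edge leaving the tree is eta–kappa (8); add kappa.
Step 5: cheapest edge leaving the tree is delta–zeta (10); add delta.
Step 6: cheapest edge leaving the tree is gamma–kappa (11); add gamma.
Vertex order: iota, zeta, epsilon, eta, kappa, delta, gamma. The 6th vertex is delta.

delta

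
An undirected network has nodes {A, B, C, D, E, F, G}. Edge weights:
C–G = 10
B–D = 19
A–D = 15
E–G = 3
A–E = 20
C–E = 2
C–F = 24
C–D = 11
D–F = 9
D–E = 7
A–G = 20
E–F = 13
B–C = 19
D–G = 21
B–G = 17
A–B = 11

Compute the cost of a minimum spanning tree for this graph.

Kruskal: consider edges lightest-first.
C–E (2): add — endpoints in different components.
E–G (3): add — endpoints in different components.
D–E (7): add — endpoints in different components.
D–F (9): add — endpoints in different components.
C–G (10): skip — C and G already connected.
A–B (11): add — endpoints in different components.
C–D (11): skip — C and D already connected.
E–F (13): skip — E and F already connected.
A–D (15): add — endpoints in different components.
MST edges: C–E, E–G, D–E, D–F, A–B, A–D; total weight 2+3+7+9+11+15 = 47.

47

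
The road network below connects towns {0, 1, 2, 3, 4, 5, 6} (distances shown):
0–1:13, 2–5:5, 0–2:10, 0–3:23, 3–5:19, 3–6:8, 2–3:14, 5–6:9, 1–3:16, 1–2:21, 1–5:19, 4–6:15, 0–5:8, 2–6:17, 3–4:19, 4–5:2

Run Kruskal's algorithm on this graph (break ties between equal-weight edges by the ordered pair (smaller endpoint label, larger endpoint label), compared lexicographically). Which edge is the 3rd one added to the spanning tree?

Sort edges by weight, then run Kruskal:
4–5 (2): add. Components now {0} {1} {2} {3} {4,5} {6}
2–5 (5): add. Components now {0} {1} {2,4,5} {3} {6}
0–5 (8): add. Components now {0,2,4,5} {1} {3} {6}
3–6 (8): add. Components now {0,2,4,5} {1} {3,6}
5–6 (9): add. Components now {0,2,3,4,5,6} {1}
0–2 (10): skip — 0 and 2 already connected.
0–1 (13): add. Components now {0,1,2,3,4,5,6}
The 3rd edge added is 0–5.

0-5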